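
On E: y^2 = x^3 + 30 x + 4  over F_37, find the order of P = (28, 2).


Compute successive multiples of P until we hit O:
  1P = (28, 2)
  2P = (21, 4)
  3P = (13, 36)
  4P = (36, 26)
  5P = (19, 25)
  6P = (18, 30)
  7P = (24, 9)
  8P = (32, 5)
  ... (continuing to 42P)
  42P = O

ord(P) = 42


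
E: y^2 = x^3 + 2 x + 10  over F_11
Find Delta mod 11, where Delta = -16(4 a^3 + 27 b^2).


4 a^3 + 27 b^2 = 4*2^3 + 27*10^2 = 32 + 2700 = 2732
Delta = -16 * (2732) = -43712
Delta mod 11 = 2

Delta = 2 (mod 11)


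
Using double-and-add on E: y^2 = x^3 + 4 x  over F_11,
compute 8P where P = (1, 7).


k = 8 = 1000_2 (binary, LSB first: 0001)
Double-and-add from P = (1, 7):
  bit 0 = 0: acc unchanged = O
  bit 1 = 0: acc unchanged = O
  bit 2 = 0: acc unchanged = O
  bit 3 = 1: acc = O + (1, 4) = (1, 4)

8P = (1, 4)


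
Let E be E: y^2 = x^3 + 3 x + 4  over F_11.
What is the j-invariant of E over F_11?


Delta = -16(4 a^3 + 27 b^2) mod 11 = 6
-1728 * (4 a)^3 = -1728 * (4*3)^3 mod 11 = 10
j = 10 * 6^(-1) mod 11 = 9

j = 9 (mod 11)


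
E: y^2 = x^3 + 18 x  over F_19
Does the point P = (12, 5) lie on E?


Check whether y^2 = x^3 + 18 x + 0 (mod 19) for (x, y) = (12, 5).
LHS: y^2 = 5^2 mod 19 = 6
RHS: x^3 + 18 x + 0 = 12^3 + 18*12 + 0 mod 19 = 6
LHS = RHS

Yes, on the curve


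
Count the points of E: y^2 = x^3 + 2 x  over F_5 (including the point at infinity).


For each x in F_5, count y with y^2 = x^3 + 2 x + 0 mod 5:
  x = 0: RHS = 0, y in [0]  -> 1 point(s)
Affine points: 1. Add the point at infinity: total = 2.

#E(F_5) = 2


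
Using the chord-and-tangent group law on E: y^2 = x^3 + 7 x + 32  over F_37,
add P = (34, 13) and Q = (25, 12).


P != Q, so use the chord formula.
s = (y2 - y1) / (x2 - x1) = (36) / (28) mod 37 = 33
x3 = s^2 - x1 - x2 mod 37 = 33^2 - 34 - 25 = 31
y3 = s (x1 - x3) - y1 mod 37 = 33 * (34 - 31) - 13 = 12

P + Q = (31, 12)


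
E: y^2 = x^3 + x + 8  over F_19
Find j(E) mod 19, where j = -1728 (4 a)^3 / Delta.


Delta = -16(4 a^3 + 27 b^2) mod 19 = 9
-1728 * (4 a)^3 = -1728 * (4*1)^3 mod 19 = 7
j = 7 * 9^(-1) mod 19 = 5

j = 5 (mod 19)


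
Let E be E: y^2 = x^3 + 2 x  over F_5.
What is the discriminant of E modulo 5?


4 a^3 + 27 b^2 = 4*2^3 + 27*0^2 = 32 + 0 = 32
Delta = -16 * (32) = -512
Delta mod 5 = 3

Delta = 3 (mod 5)


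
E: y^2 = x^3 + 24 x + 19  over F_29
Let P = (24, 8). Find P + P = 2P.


Doubling: s = (3 x1^2 + a) / (2 y1)
s = (3*24^2 + 24) / (2*8) mod 29 = 8
x3 = s^2 - 2 x1 mod 29 = 8^2 - 2*24 = 16
y3 = s (x1 - x3) - y1 mod 29 = 8 * (24 - 16) - 8 = 27

2P = (16, 27)


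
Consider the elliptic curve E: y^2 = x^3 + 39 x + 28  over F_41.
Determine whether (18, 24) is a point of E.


Check whether y^2 = x^3 + 39 x + 28 (mod 41) for (x, y) = (18, 24).
LHS: y^2 = 24^2 mod 41 = 2
RHS: x^3 + 39 x + 28 = 18^3 + 39*18 + 28 mod 41 = 2
LHS = RHS

Yes, on the curve


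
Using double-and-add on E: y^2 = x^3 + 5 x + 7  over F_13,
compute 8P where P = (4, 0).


k = 8 = 1000_2 (binary, LSB first: 0001)
Double-and-add from P = (4, 0):
  bit 0 = 0: acc unchanged = O
  bit 1 = 0: acc unchanged = O
  bit 2 = 0: acc unchanged = O
  bit 3 = 1: acc = O + O = O

8P = O


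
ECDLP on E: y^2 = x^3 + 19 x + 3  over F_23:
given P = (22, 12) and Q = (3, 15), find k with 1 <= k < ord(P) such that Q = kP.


Enumerate multiples of P until we hit Q = (3, 15):
  1P = (22, 12)
  2P = (3, 15)
Match found at i = 2.

k = 2


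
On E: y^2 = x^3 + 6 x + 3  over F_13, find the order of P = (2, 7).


Compute successive multiples of P until we hit O:
  1P = (2, 7)
  2P = (8, 2)
  3P = (12, 10)
  4P = (0, 4)
  5P = (10, 7)
  6P = (1, 6)
  7P = (11, 10)
  8P = (3, 10)
  ... (continuing to 18P)
  18P = O

ord(P) = 18


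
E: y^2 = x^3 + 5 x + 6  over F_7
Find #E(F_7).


For each x in F_7, count y with y^2 = x^3 + 5 x + 6 mod 7:
  x = 5: RHS = 2, y in [3, 4]  -> 2 point(s)
  x = 6: RHS = 0, y in [0]  -> 1 point(s)
Affine points: 3. Add the point at infinity: total = 4.

#E(F_7) = 4


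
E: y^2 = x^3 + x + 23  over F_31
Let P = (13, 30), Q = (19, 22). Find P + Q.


P != Q, so use the chord formula.
s = (y2 - y1) / (x2 - x1) = (23) / (6) mod 31 = 9
x3 = s^2 - x1 - x2 mod 31 = 9^2 - 13 - 19 = 18
y3 = s (x1 - x3) - y1 mod 31 = 9 * (13 - 18) - 30 = 18

P + Q = (18, 18)


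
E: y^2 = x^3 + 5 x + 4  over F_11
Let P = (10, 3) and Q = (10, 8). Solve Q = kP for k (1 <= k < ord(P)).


Enumerate multiples of P until we hit Q = (10, 8):
  1P = (10, 3)
  2P = (5, 0)
  3P = (10, 8)
Match found at i = 3.

k = 3


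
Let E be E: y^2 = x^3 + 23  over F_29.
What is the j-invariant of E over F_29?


Delta = -16(4 a^3 + 27 b^2) mod 29 = 21
-1728 * (4 a)^3 = -1728 * (4*0)^3 mod 29 = 0
j = 0 * 21^(-1) mod 29 = 0

j = 0 (mod 29)


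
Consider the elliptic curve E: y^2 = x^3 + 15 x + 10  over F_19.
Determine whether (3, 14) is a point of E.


Check whether y^2 = x^3 + 15 x + 10 (mod 19) for (x, y) = (3, 14).
LHS: y^2 = 14^2 mod 19 = 6
RHS: x^3 + 15 x + 10 = 3^3 + 15*3 + 10 mod 19 = 6
LHS = RHS

Yes, on the curve


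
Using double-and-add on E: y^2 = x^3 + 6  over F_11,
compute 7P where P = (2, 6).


k = 7 = 111_2 (binary, LSB first: 111)
Double-and-add from P = (2, 6):
  bit 0 = 1: acc = O + (2, 6) = (2, 6)
  bit 1 = 1: acc = (2, 6) + (8, 10) = (10, 7)
  bit 2 = 1: acc = (10, 7) + (4, 2) = (9, 3)

7P = (9, 3)


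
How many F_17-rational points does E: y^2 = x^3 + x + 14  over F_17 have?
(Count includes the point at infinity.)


For each x in F_17, count y with y^2 = x^3 + 1 x + 14 mod 17:
  x = 1: RHS = 16, y in [4, 13]  -> 2 point(s)
  x = 5: RHS = 8, y in [5, 12]  -> 2 point(s)
  x = 6: RHS = 15, y in [7, 10]  -> 2 point(s)
  x = 9: RHS = 4, y in [2, 15]  -> 2 point(s)
  x = 10: RHS = 4, y in [2, 15]  -> 2 point(s)
  x = 11: RHS = 13, y in [8, 9]  -> 2 point(s)
  x = 14: RHS = 1, y in [1, 16]  -> 2 point(s)
  x = 15: RHS = 4, y in [2, 15]  -> 2 point(s)
Affine points: 16. Add the point at infinity: total = 17.

#E(F_17) = 17


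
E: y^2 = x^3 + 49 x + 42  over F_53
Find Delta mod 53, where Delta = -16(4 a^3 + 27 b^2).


4 a^3 + 27 b^2 = 4*49^3 + 27*42^2 = 470596 + 47628 = 518224
Delta = -16 * (518224) = -8291584
Delta mod 53 = 1

Delta = 1 (mod 53)


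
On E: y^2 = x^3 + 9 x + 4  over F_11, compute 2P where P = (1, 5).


Doubling: s = (3 x1^2 + a) / (2 y1)
s = (3*1^2 + 9) / (2*5) mod 11 = 10
x3 = s^2 - 2 x1 mod 11 = 10^2 - 2*1 = 10
y3 = s (x1 - x3) - y1 mod 11 = 10 * (1 - 10) - 5 = 4

2P = (10, 4)


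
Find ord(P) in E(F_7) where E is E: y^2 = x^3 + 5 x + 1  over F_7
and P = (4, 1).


Compute successive multiples of P until we hit O:
  1P = (4, 1)
  2P = (3, 1)
  3P = (0, 6)
  4P = (5, 2)
  5P = (6, 4)
  6P = (1, 0)
  7P = (6, 3)
  8P = (5, 5)
  ... (continuing to 12P)
  12P = O

ord(P) = 12


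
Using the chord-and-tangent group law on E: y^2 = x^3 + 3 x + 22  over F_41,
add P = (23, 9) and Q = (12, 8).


P != Q, so use the chord formula.
s = (y2 - y1) / (x2 - x1) = (40) / (30) mod 41 = 15
x3 = s^2 - x1 - x2 mod 41 = 15^2 - 23 - 12 = 26
y3 = s (x1 - x3) - y1 mod 41 = 15 * (23 - 26) - 9 = 28

P + Q = (26, 28)


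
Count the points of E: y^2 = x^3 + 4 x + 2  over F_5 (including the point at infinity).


For each x in F_5, count y with y^2 = x^3 + 4 x + 2 mod 5:
  x = 3: RHS = 1, y in [1, 4]  -> 2 point(s)
Affine points: 2. Add the point at infinity: total = 3.

#E(F_5) = 3


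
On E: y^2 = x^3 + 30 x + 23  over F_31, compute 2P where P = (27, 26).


Doubling: s = (3 x1^2 + a) / (2 y1)
s = (3*27^2 + 30) / (2*26) mod 31 = 17
x3 = s^2 - 2 x1 mod 31 = 17^2 - 2*27 = 18
y3 = s (x1 - x3) - y1 mod 31 = 17 * (27 - 18) - 26 = 3

2P = (18, 3)


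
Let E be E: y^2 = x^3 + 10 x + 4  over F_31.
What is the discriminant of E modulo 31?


4 a^3 + 27 b^2 = 4*10^3 + 27*4^2 = 4000 + 432 = 4432
Delta = -16 * (4432) = -70912
Delta mod 31 = 16

Delta = 16 (mod 31)


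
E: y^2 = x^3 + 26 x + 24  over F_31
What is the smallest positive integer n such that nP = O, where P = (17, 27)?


Compute successive multiples of P until we hit O:
  1P = (17, 27)
  2P = (15, 21)
  3P = (8, 0)
  4P = (15, 10)
  5P = (17, 4)
  6P = O

ord(P) = 6


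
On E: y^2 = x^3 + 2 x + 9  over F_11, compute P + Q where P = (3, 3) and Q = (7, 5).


P != Q, so use the chord formula.
s = (y2 - y1) / (x2 - x1) = (2) / (4) mod 11 = 6
x3 = s^2 - x1 - x2 mod 11 = 6^2 - 3 - 7 = 4
y3 = s (x1 - x3) - y1 mod 11 = 6 * (3 - 4) - 3 = 2

P + Q = (4, 2)


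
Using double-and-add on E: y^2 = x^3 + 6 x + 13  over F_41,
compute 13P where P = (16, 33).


k = 13 = 1101_2 (binary, LSB first: 1011)
Double-and-add from P = (16, 33):
  bit 0 = 1: acc = O + (16, 33) = (16, 33)
  bit 1 = 0: acc unchanged = (16, 33)
  bit 2 = 1: acc = (16, 33) + (8, 9) = (26, 19)
  bit 3 = 1: acc = (26, 19) + (23, 31) = (8, 32)

13P = (8, 32)


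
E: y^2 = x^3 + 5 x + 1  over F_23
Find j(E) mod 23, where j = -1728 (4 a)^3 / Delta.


Delta = -16(4 a^3 + 27 b^2) mod 23 = 9
-1728 * (4 a)^3 = -1728 * (4*5)^3 mod 23 = 12
j = 12 * 9^(-1) mod 23 = 9

j = 9 (mod 23)


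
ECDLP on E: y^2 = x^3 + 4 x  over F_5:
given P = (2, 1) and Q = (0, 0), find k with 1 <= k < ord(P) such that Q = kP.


Enumerate multiples of P until we hit Q = (0, 0):
  1P = (2, 1)
  2P = (0, 0)
Match found at i = 2.

k = 2


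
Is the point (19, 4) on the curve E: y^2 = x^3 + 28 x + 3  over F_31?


Check whether y^2 = x^3 + 28 x + 3 (mod 31) for (x, y) = (19, 4).
LHS: y^2 = 4^2 mod 31 = 16
RHS: x^3 + 28 x + 3 = 19^3 + 28*19 + 3 mod 31 = 16
LHS = RHS

Yes, on the curve


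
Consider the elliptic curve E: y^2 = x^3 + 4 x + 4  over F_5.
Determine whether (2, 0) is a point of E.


Check whether y^2 = x^3 + 4 x + 4 (mod 5) for (x, y) = (2, 0).
LHS: y^2 = 0^2 mod 5 = 0
RHS: x^3 + 4 x + 4 = 2^3 + 4*2 + 4 mod 5 = 0
LHS = RHS

Yes, on the curve


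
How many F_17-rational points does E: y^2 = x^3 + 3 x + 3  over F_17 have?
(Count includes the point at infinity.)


For each x in F_17, count y with y^2 = x^3 + 3 x + 3 mod 17:
  x = 2: RHS = 0, y in [0]  -> 1 point(s)
  x = 6: RHS = 16, y in [4, 13]  -> 2 point(s)
  x = 10: RHS = 13, y in [8, 9]  -> 2 point(s)
  x = 12: RHS = 16, y in [4, 13]  -> 2 point(s)
  x = 14: RHS = 1, y in [1, 16]  -> 2 point(s)
  x = 16: RHS = 16, y in [4, 13]  -> 2 point(s)
Affine points: 11. Add the point at infinity: total = 12.

#E(F_17) = 12


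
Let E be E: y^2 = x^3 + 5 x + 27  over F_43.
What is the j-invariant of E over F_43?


Delta = -16(4 a^3 + 27 b^2) mod 43 = 2
-1728 * (4 a)^3 = -1728 * (4*5)^3 mod 43 = 27
j = 27 * 2^(-1) mod 43 = 35

j = 35 (mod 43)


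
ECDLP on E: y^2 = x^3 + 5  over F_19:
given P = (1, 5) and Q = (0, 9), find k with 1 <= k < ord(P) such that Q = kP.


Enumerate multiples of P until we hit Q = (0, 9):
  1P = (1, 5)
  2P = (15, 6)
  3P = (0, 10)
  4P = (5, 15)
  5P = (5, 4)
  6P = (0, 9)
Match found at i = 6.

k = 6


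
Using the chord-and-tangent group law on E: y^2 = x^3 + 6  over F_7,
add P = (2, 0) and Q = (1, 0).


P != Q, so use the chord formula.
s = (y2 - y1) / (x2 - x1) = (0) / (6) mod 7 = 0
x3 = s^2 - x1 - x2 mod 7 = 0^2 - 2 - 1 = 4
y3 = s (x1 - x3) - y1 mod 7 = 0 * (2 - 4) - 0 = 0

P + Q = (4, 0)


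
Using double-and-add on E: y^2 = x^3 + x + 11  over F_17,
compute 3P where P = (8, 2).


k = 3 = 11_2 (binary, LSB first: 11)
Double-and-add from P = (8, 2):
  bit 0 = 1: acc = O + (8, 2) = (8, 2)
  bit 1 = 1: acc = (8, 2) + (16, 3) = (14, 10)

3P = (14, 10)


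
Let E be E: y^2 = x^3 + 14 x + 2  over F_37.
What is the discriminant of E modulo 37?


4 a^3 + 27 b^2 = 4*14^3 + 27*2^2 = 10976 + 108 = 11084
Delta = -16 * (11084) = -177344
Delta mod 37 = 34

Delta = 34 (mod 37)


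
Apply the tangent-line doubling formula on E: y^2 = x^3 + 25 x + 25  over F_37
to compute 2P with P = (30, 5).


Doubling: s = (3 x1^2 + a) / (2 y1)
s = (3*30^2 + 25) / (2*5) mod 37 = 32
x3 = s^2 - 2 x1 mod 37 = 32^2 - 2*30 = 2
y3 = s (x1 - x3) - y1 mod 37 = 32 * (30 - 2) - 5 = 3

2P = (2, 3)


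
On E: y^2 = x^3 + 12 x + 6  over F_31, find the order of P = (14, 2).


Compute successive multiples of P until we hit O:
  1P = (14, 2)
  2P = (28, 6)
  3P = (3, 10)
  4P = (3, 21)
  5P = (28, 25)
  6P = (14, 29)
  7P = O

ord(P) = 7


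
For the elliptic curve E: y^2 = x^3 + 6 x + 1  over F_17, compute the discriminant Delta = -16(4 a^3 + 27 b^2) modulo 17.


4 a^3 + 27 b^2 = 4*6^3 + 27*1^2 = 864 + 27 = 891
Delta = -16 * (891) = -14256
Delta mod 17 = 7

Delta = 7 (mod 17)


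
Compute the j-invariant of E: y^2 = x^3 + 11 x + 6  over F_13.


Delta = -16(4 a^3 + 27 b^2) mod 13 = 1
-1728 * (4 a)^3 = -1728 * (4*11)^3 mod 13 = 8
j = 8 * 1^(-1) mod 13 = 8

j = 8 (mod 13)


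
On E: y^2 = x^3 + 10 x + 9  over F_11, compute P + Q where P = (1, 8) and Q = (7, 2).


P != Q, so use the chord formula.
s = (y2 - y1) / (x2 - x1) = (5) / (6) mod 11 = 10
x3 = s^2 - x1 - x2 mod 11 = 10^2 - 1 - 7 = 4
y3 = s (x1 - x3) - y1 mod 11 = 10 * (1 - 4) - 8 = 6

P + Q = (4, 6)


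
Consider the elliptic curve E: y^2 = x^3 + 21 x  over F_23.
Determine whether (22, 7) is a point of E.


Check whether y^2 = x^3 + 21 x + 0 (mod 23) for (x, y) = (22, 7).
LHS: y^2 = 7^2 mod 23 = 3
RHS: x^3 + 21 x + 0 = 22^3 + 21*22 + 0 mod 23 = 1
LHS != RHS

No, not on the curve


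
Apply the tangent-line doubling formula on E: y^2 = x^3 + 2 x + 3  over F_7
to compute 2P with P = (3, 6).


Doubling: s = (3 x1^2 + a) / (2 y1)
s = (3*3^2 + 2) / (2*6) mod 7 = 3
x3 = s^2 - 2 x1 mod 7 = 3^2 - 2*3 = 3
y3 = s (x1 - x3) - y1 mod 7 = 3 * (3 - 3) - 6 = 1

2P = (3, 1)


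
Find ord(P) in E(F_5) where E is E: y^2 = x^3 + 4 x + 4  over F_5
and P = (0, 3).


Compute successive multiples of P until we hit O:
  1P = (0, 3)
  2P = (1, 3)
  3P = (4, 2)
  4P = (2, 0)
  5P = (4, 3)
  6P = (1, 2)
  7P = (0, 2)
  8P = O

ord(P) = 8


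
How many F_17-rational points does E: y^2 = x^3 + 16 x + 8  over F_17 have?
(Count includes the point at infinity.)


For each x in F_17, count y with y^2 = x^3 + 16 x + 8 mod 17:
  x = 0: RHS = 8, y in [5, 12]  -> 2 point(s)
  x = 1: RHS = 8, y in [5, 12]  -> 2 point(s)
  x = 3: RHS = 15, y in [7, 10]  -> 2 point(s)
  x = 4: RHS = 0, y in [0]  -> 1 point(s)
  x = 5: RHS = 9, y in [3, 14]  -> 2 point(s)
  x = 7: RHS = 4, y in [2, 15]  -> 2 point(s)
  x = 8: RHS = 2, y in [6, 11]  -> 2 point(s)
  x = 11: RHS = 2, y in [6, 11]  -> 2 point(s)
  x = 13: RHS = 16, y in [4, 13]  -> 2 point(s)
  x = 14: RHS = 1, y in [1, 16]  -> 2 point(s)
  x = 15: RHS = 2, y in [6, 11]  -> 2 point(s)
  x = 16: RHS = 8, y in [5, 12]  -> 2 point(s)
Affine points: 23. Add the point at infinity: total = 24.

#E(F_17) = 24


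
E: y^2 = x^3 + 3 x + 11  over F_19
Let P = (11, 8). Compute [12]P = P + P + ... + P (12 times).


k = 12 = 1100_2 (binary, LSB first: 0011)
Double-and-add from P = (11, 8):
  bit 0 = 0: acc unchanged = O
  bit 1 = 0: acc unchanged = O
  bit 2 = 1: acc = O + (17, 15) = (17, 15)
  bit 3 = 1: acc = (17, 15) + (9, 8) = (0, 7)

12P = (0, 7)


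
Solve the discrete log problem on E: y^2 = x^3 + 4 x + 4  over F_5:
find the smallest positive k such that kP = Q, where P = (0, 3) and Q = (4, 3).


Enumerate multiples of P until we hit Q = (4, 3):
  1P = (0, 3)
  2P = (1, 3)
  3P = (4, 2)
  4P = (2, 0)
  5P = (4, 3)
Match found at i = 5.

k = 5


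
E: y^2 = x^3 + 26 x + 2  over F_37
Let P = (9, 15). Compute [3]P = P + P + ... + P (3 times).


k = 3 = 11_2 (binary, LSB first: 11)
Double-and-add from P = (9, 15):
  bit 0 = 1: acc = O + (9, 15) = (9, 15)
  bit 1 = 1: acc = (9, 15) + (15, 20) = (25, 21)

3P = (25, 21)


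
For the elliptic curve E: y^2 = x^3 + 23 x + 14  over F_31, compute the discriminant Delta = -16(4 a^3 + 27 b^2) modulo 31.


4 a^3 + 27 b^2 = 4*23^3 + 27*14^2 = 48668 + 5292 = 53960
Delta = -16 * (53960) = -863360
Delta mod 31 = 21

Delta = 21 (mod 31)


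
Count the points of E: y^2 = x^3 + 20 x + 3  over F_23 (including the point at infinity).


For each x in F_23, count y with y^2 = x^3 + 20 x + 3 mod 23:
  x = 0: RHS = 3, y in [7, 16]  -> 2 point(s)
  x = 1: RHS = 1, y in [1, 22]  -> 2 point(s)
  x = 4: RHS = 9, y in [3, 20]  -> 2 point(s)
  x = 7: RHS = 3, y in [7, 16]  -> 2 point(s)
  x = 8: RHS = 8, y in [10, 13]  -> 2 point(s)
  x = 11: RHS = 13, y in [6, 17]  -> 2 point(s)
  x = 12: RHS = 16, y in [4, 19]  -> 2 point(s)
  x = 16: RHS = 3, y in [7, 16]  -> 2 point(s)
  x = 17: RHS = 12, y in [9, 14]  -> 2 point(s)
  x = 18: RHS = 8, y in [10, 13]  -> 2 point(s)
  x = 20: RHS = 8, y in [10, 13]  -> 2 point(s)
  x = 21: RHS = 1, y in [1, 22]  -> 2 point(s)
Affine points: 24. Add the point at infinity: total = 25.

#E(F_23) = 25


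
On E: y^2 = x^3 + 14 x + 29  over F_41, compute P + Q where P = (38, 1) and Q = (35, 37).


P != Q, so use the chord formula.
s = (y2 - y1) / (x2 - x1) = (36) / (38) mod 41 = 29
x3 = s^2 - x1 - x2 mod 41 = 29^2 - 38 - 35 = 30
y3 = s (x1 - x3) - y1 mod 41 = 29 * (38 - 30) - 1 = 26

P + Q = (30, 26)


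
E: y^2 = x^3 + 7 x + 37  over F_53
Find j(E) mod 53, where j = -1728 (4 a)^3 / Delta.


Delta = -16(4 a^3 + 27 b^2) mod 53 = 9
-1728 * (4 a)^3 = -1728 * (4*7)^3 mod 53 = 51
j = 51 * 9^(-1) mod 53 = 41

j = 41 (mod 53)


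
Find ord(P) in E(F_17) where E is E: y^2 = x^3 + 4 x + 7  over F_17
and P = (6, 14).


Compute successive multiples of P until we hit O:
  1P = (6, 14)
  2P = (4, 11)
  3P = (5, 13)
  4P = (7, 2)
  5P = (12, 7)
  6P = (15, 5)
  7P = (14, 11)
  8P = (16, 11)
  ... (continuing to 17P)
  17P = O

ord(P) = 17


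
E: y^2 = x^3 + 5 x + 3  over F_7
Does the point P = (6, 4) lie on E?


Check whether y^2 = x^3 + 5 x + 3 (mod 7) for (x, y) = (6, 4).
LHS: y^2 = 4^2 mod 7 = 2
RHS: x^3 + 5 x + 3 = 6^3 + 5*6 + 3 mod 7 = 4
LHS != RHS

No, not on the curve


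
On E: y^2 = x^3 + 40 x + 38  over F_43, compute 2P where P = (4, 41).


Doubling: s = (3 x1^2 + a) / (2 y1)
s = (3*4^2 + 40) / (2*41) mod 43 = 21
x3 = s^2 - 2 x1 mod 43 = 21^2 - 2*4 = 3
y3 = s (x1 - x3) - y1 mod 43 = 21 * (4 - 3) - 41 = 23

2P = (3, 23)


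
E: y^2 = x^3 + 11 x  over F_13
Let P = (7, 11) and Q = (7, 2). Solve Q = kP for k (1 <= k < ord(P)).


Enumerate multiples of P until we hit Q = (7, 2):
  1P = (7, 11)
  2P = (9, 3)
  3P = (0, 0)
  4P = (9, 10)
  5P = (7, 2)
Match found at i = 5.

k = 5


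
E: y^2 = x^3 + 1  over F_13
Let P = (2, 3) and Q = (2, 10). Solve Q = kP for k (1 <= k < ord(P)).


Enumerate multiples of P until we hit Q = (2, 10):
  1P = (2, 3)
  2P = (0, 1)
  3P = (12, 0)
  4P = (0, 12)
  5P = (2, 10)
Match found at i = 5.

k = 5


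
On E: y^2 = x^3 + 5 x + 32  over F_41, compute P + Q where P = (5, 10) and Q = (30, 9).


P != Q, so use the chord formula.
s = (y2 - y1) / (x2 - x1) = (40) / (25) mod 41 = 18
x3 = s^2 - x1 - x2 mod 41 = 18^2 - 5 - 30 = 2
y3 = s (x1 - x3) - y1 mod 41 = 18 * (5 - 2) - 10 = 3

P + Q = (2, 3)


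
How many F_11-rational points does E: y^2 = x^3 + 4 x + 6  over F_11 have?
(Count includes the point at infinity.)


For each x in F_11, count y with y^2 = x^3 + 4 x + 6 mod 11:
  x = 1: RHS = 0, y in [0]  -> 1 point(s)
  x = 2: RHS = 0, y in [0]  -> 1 point(s)
  x = 3: RHS = 1, y in [1, 10]  -> 2 point(s)
  x = 4: RHS = 9, y in [3, 8]  -> 2 point(s)
  x = 6: RHS = 4, y in [2, 9]  -> 2 point(s)
  x = 7: RHS = 3, y in [5, 6]  -> 2 point(s)
  x = 8: RHS = 0, y in [0]  -> 1 point(s)
  x = 9: RHS = 1, y in [1, 10]  -> 2 point(s)
  x = 10: RHS = 1, y in [1, 10]  -> 2 point(s)
Affine points: 15. Add the point at infinity: total = 16.

#E(F_11) = 16


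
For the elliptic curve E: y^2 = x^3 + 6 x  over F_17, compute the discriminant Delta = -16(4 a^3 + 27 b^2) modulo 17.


4 a^3 + 27 b^2 = 4*6^3 + 27*0^2 = 864 + 0 = 864
Delta = -16 * (864) = -13824
Delta mod 17 = 14

Delta = 14 (mod 17)


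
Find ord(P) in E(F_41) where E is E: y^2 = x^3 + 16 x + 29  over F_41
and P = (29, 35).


Compute successive multiples of P until we hit O:
  1P = (29, 35)
  2P = (1, 13)
  3P = (34, 5)
  4P = (14, 39)
  5P = (7, 22)
  6P = (30, 11)
  7P = (25, 33)
  8P = (18, 32)
  ... (continuing to 18P)
  18P = O

ord(P) = 18


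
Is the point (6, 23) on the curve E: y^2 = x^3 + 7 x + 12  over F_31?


Check whether y^2 = x^3 + 7 x + 12 (mod 31) for (x, y) = (6, 23).
LHS: y^2 = 23^2 mod 31 = 2
RHS: x^3 + 7 x + 12 = 6^3 + 7*6 + 12 mod 31 = 22
LHS != RHS

No, not on the curve


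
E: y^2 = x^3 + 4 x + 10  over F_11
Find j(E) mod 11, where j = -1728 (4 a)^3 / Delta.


Delta = -16(4 a^3 + 27 b^2) mod 11 = 4
-1728 * (4 a)^3 = -1728 * (4*4)^3 mod 11 = 7
j = 7 * 4^(-1) mod 11 = 10

j = 10 (mod 11)


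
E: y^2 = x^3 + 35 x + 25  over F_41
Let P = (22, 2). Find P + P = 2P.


Doubling: s = (3 x1^2 + a) / (2 y1)
s = (3*22^2 + 35) / (2*2) mod 41 = 13
x3 = s^2 - 2 x1 mod 41 = 13^2 - 2*22 = 2
y3 = s (x1 - x3) - y1 mod 41 = 13 * (22 - 2) - 2 = 12

2P = (2, 12)


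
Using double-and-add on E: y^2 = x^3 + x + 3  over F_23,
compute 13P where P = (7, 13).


k = 13 = 1101_2 (binary, LSB first: 1011)
Double-and-add from P = (7, 13):
  bit 0 = 1: acc = O + (7, 13) = (7, 13)
  bit 1 = 0: acc unchanged = (7, 13)
  bit 2 = 1: acc = (7, 13) + (22, 1) = (2, 6)
  bit 3 = 1: acc = (2, 6) + (6, 8) = (21, 19)

13P = (21, 19)


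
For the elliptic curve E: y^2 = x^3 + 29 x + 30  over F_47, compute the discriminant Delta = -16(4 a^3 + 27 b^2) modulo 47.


4 a^3 + 27 b^2 = 4*29^3 + 27*30^2 = 97556 + 24300 = 121856
Delta = -16 * (121856) = -1949696
Delta mod 47 = 5

Delta = 5 (mod 47)


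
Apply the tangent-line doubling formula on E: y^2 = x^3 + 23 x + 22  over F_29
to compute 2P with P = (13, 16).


Doubling: s = (3 x1^2 + a) / (2 y1)
s = (3*13^2 + 23) / (2*16) mod 29 = 22
x3 = s^2 - 2 x1 mod 29 = 22^2 - 2*13 = 23
y3 = s (x1 - x3) - y1 mod 29 = 22 * (13 - 23) - 16 = 25

2P = (23, 25)


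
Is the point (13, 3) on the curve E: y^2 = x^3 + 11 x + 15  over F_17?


Check whether y^2 = x^3 + 11 x + 15 (mod 17) for (x, y) = (13, 3).
LHS: y^2 = 3^2 mod 17 = 9
RHS: x^3 + 11 x + 15 = 13^3 + 11*13 + 15 mod 17 = 9
LHS = RHS

Yes, on the curve


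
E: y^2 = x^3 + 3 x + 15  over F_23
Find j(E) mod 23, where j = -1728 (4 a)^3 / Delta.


Delta = -16(4 a^3 + 27 b^2) mod 23 = 18
-1728 * (4 a)^3 = -1728 * (4*3)^3 mod 23 = 14
j = 14 * 18^(-1) mod 23 = 11

j = 11 (mod 23)


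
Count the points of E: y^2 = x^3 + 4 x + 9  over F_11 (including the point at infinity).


For each x in F_11, count y with y^2 = x^3 + 4 x + 9 mod 11:
  x = 0: RHS = 9, y in [3, 8]  -> 2 point(s)
  x = 1: RHS = 3, y in [5, 6]  -> 2 point(s)
  x = 2: RHS = 3, y in [5, 6]  -> 2 point(s)
  x = 3: RHS = 4, y in [2, 9]  -> 2 point(s)
  x = 4: RHS = 1, y in [1, 10]  -> 2 point(s)
  x = 5: RHS = 0, y in [0]  -> 1 point(s)
  x = 8: RHS = 3, y in [5, 6]  -> 2 point(s)
  x = 9: RHS = 4, y in [2, 9]  -> 2 point(s)
  x = 10: RHS = 4, y in [2, 9]  -> 2 point(s)
Affine points: 17. Add the point at infinity: total = 18.

#E(F_11) = 18


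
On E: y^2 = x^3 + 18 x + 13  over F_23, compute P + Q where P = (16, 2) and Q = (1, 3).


P != Q, so use the chord formula.
s = (y2 - y1) / (x2 - x1) = (1) / (8) mod 23 = 3
x3 = s^2 - x1 - x2 mod 23 = 3^2 - 16 - 1 = 15
y3 = s (x1 - x3) - y1 mod 23 = 3 * (16 - 15) - 2 = 1

P + Q = (15, 1)


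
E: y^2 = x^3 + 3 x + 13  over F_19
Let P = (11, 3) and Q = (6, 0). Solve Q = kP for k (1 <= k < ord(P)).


Enumerate multiples of P until we hit Q = (6, 0):
  1P = (11, 3)
  2P = (13, 8)
  3P = (6, 0)
Match found at i = 3.

k = 3


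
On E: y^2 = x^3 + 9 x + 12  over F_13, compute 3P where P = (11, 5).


k = 3 = 11_2 (binary, LSB first: 11)
Double-and-add from P = (11, 5):
  bit 0 = 1: acc = O + (11, 5) = (11, 5)
  bit 1 = 1: acc = (11, 5) + (1, 3) = (0, 5)

3P = (0, 5)


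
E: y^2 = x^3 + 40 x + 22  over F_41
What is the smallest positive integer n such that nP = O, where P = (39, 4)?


Compute successive multiples of P until we hit O:
  1P = (39, 4)
  2P = (36, 36)
  3P = (16, 24)
  4P = (9, 2)
  5P = (32, 32)
  6P = (27, 30)
  7P = (15, 26)
  8P = (24, 13)
  ... (continuing to 38P)
  38P = O

ord(P) = 38


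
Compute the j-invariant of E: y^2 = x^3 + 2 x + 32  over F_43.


Delta = -16(4 a^3 + 27 b^2) mod 43 = 20
-1728 * (4 a)^3 = -1728 * (4*2)^3 mod 43 = 32
j = 32 * 20^(-1) mod 43 = 36

j = 36 (mod 43)


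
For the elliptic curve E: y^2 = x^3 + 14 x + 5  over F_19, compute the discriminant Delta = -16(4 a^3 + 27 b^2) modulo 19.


4 a^3 + 27 b^2 = 4*14^3 + 27*5^2 = 10976 + 675 = 11651
Delta = -16 * (11651) = -186416
Delta mod 19 = 12

Delta = 12 (mod 19)


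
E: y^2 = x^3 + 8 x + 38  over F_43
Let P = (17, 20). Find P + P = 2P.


Doubling: s = (3 x1^2 + a) / (2 y1)
s = (3*17^2 + 8) / (2*20) mod 43 = 38
x3 = s^2 - 2 x1 mod 43 = 38^2 - 2*17 = 34
y3 = s (x1 - x3) - y1 mod 43 = 38 * (17 - 34) - 20 = 22

2P = (34, 22)


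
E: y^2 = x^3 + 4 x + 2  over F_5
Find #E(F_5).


For each x in F_5, count y with y^2 = x^3 + 4 x + 2 mod 5:
  x = 3: RHS = 1, y in [1, 4]  -> 2 point(s)
Affine points: 2. Add the point at infinity: total = 3.

#E(F_5) = 3


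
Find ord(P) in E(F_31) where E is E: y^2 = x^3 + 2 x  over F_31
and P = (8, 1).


Compute successive multiples of P until we hit O:
  1P = (8, 1)
  2P = (0, 0)
  3P = (8, 30)
  4P = O

ord(P) = 4


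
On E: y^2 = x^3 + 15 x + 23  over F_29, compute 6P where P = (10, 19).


k = 6 = 110_2 (binary, LSB first: 011)
Double-and-add from P = (10, 19):
  bit 0 = 0: acc unchanged = O
  bit 1 = 1: acc = O + (16, 3) = (16, 3)
  bit 2 = 1: acc = (16, 3) + (26, 26) = (21, 0)

6P = (21, 0)


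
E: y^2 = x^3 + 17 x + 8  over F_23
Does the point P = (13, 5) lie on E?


Check whether y^2 = x^3 + 17 x + 8 (mod 23) for (x, y) = (13, 5).
LHS: y^2 = 5^2 mod 23 = 2
RHS: x^3 + 17 x + 8 = 13^3 + 17*13 + 8 mod 23 = 11
LHS != RHS

No, not on the curve


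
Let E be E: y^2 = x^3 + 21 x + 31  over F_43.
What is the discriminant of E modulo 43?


4 a^3 + 27 b^2 = 4*21^3 + 27*31^2 = 37044 + 25947 = 62991
Delta = -16 * (62991) = -1007856
Delta mod 43 = 21

Delta = 21 (mod 43)


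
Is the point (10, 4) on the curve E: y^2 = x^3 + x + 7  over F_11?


Check whether y^2 = x^3 + 1 x + 7 (mod 11) for (x, y) = (10, 4).
LHS: y^2 = 4^2 mod 11 = 5
RHS: x^3 + 1 x + 7 = 10^3 + 1*10 + 7 mod 11 = 5
LHS = RHS

Yes, on the curve


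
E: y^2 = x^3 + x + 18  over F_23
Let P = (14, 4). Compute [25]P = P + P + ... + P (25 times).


k = 25 = 11001_2 (binary, LSB first: 10011)
Double-and-add from P = (14, 4):
  bit 0 = 1: acc = O + (14, 4) = (14, 4)
  bit 1 = 0: acc unchanged = (14, 4)
  bit 2 = 0: acc unchanged = (14, 4)
  bit 3 = 1: acc = (14, 4) + (16, 17) = (18, 16)
  bit 4 = 1: acc = (18, 16) + (0, 8) = (14, 19)

25P = (14, 19)


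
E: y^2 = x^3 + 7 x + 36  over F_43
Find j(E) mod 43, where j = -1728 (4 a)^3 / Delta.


Delta = -16(4 a^3 + 27 b^2) mod 43 = 9
-1728 * (4 a)^3 = -1728 * (4*7)^3 mod 43 = 39
j = 39 * 9^(-1) mod 43 = 33

j = 33 (mod 43)


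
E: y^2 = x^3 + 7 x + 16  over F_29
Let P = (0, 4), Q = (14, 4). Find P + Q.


P != Q, so use the chord formula.
s = (y2 - y1) / (x2 - x1) = (0) / (14) mod 29 = 0
x3 = s^2 - x1 - x2 mod 29 = 0^2 - 0 - 14 = 15
y3 = s (x1 - x3) - y1 mod 29 = 0 * (0 - 15) - 4 = 25

P + Q = (15, 25)


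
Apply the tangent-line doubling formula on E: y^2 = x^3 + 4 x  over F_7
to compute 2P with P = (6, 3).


Doubling: s = (3 x1^2 + a) / (2 y1)
s = (3*6^2 + 4) / (2*3) mod 7 = 0
x3 = s^2 - 2 x1 mod 7 = 0^2 - 2*6 = 2
y3 = s (x1 - x3) - y1 mod 7 = 0 * (6 - 2) - 3 = 4

2P = (2, 4)


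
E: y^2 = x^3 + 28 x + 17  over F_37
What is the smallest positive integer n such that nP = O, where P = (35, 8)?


Compute successive multiples of P until we hit O:
  1P = (35, 8)
  2P = (1, 3)
  3P = (12, 3)
  4P = (36, 32)
  5P = (24, 34)
  6P = (16, 11)
  7P = (22, 25)
  8P = (29, 24)
  ... (continuing to 47P)
  47P = O

ord(P) = 47


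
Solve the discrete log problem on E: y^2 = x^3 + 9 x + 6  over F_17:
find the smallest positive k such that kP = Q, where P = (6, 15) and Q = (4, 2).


Enumerate multiples of P until we hit Q = (4, 2):
  1P = (6, 15)
  2P = (1, 13)
  3P = (2, 7)
  4P = (13, 5)
  5P = (16, 9)
  6P = (11, 5)
  7P = (4, 15)
  8P = (7, 2)
  9P = (3, 14)
  10P = (10, 12)
  11P = (9, 0)
  12P = (10, 5)
  13P = (3, 3)
  14P = (7, 15)
  15P = (4, 2)
Match found at i = 15.

k = 15


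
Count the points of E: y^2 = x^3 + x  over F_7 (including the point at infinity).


For each x in F_7, count y with y^2 = x^3 + 1 x + 0 mod 7:
  x = 0: RHS = 0, y in [0]  -> 1 point(s)
  x = 1: RHS = 2, y in [3, 4]  -> 2 point(s)
  x = 3: RHS = 2, y in [3, 4]  -> 2 point(s)
  x = 5: RHS = 4, y in [2, 5]  -> 2 point(s)
Affine points: 7. Add the point at infinity: total = 8.

#E(F_7) = 8


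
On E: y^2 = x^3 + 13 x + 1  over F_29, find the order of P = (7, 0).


Compute successive multiples of P until we hit O:
  1P = (7, 0)
  2P = O

ord(P) = 2


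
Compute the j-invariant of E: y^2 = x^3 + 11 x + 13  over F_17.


Delta = -16(4 a^3 + 27 b^2) mod 17 = 10
-1728 * (4 a)^3 = -1728 * (4*11)^3 mod 17 = 16
j = 16 * 10^(-1) mod 17 = 5

j = 5 (mod 17)


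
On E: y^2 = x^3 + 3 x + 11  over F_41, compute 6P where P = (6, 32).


k = 6 = 110_2 (binary, LSB first: 011)
Double-and-add from P = (6, 32):
  bit 0 = 0: acc unchanged = O
  bit 1 = 1: acc = O + (34, 4) = (34, 4)
  bit 2 = 1: acc = (34, 4) + (35, 8) = (29, 16)

6P = (29, 16)


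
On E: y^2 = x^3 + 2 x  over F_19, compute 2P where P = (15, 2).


Doubling: s = (3 x1^2 + a) / (2 y1)
s = (3*15^2 + 2) / (2*2) mod 19 = 3
x3 = s^2 - 2 x1 mod 19 = 3^2 - 2*15 = 17
y3 = s (x1 - x3) - y1 mod 19 = 3 * (15 - 17) - 2 = 11

2P = (17, 11)


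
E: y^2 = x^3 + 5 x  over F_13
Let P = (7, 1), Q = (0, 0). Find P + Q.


P != Q, so use the chord formula.
s = (y2 - y1) / (x2 - x1) = (12) / (6) mod 13 = 2
x3 = s^2 - x1 - x2 mod 13 = 2^2 - 7 - 0 = 10
y3 = s (x1 - x3) - y1 mod 13 = 2 * (7 - 10) - 1 = 6

P + Q = (10, 6)


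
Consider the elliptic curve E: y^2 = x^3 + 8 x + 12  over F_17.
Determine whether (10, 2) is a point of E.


Check whether y^2 = x^3 + 8 x + 12 (mod 17) for (x, y) = (10, 2).
LHS: y^2 = 2^2 mod 17 = 4
RHS: x^3 + 8 x + 12 = 10^3 + 8*10 + 12 mod 17 = 4
LHS = RHS

Yes, on the curve


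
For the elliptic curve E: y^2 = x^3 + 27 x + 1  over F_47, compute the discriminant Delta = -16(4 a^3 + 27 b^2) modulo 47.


4 a^3 + 27 b^2 = 4*27^3 + 27*1^2 = 78732 + 27 = 78759
Delta = -16 * (78759) = -1260144
Delta mod 47 = 20

Delta = 20 (mod 47)


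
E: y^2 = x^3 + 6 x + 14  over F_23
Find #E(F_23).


For each x in F_23, count y with y^2 = x^3 + 6 x + 14 mod 23:
  x = 3: RHS = 13, y in [6, 17]  -> 2 point(s)
  x = 5: RHS = 8, y in [10, 13]  -> 2 point(s)
  x = 6: RHS = 13, y in [6, 17]  -> 2 point(s)
  x = 7: RHS = 8, y in [10, 13]  -> 2 point(s)
  x = 10: RHS = 16, y in [4, 19]  -> 2 point(s)
  x = 11: RHS = 8, y in [10, 13]  -> 2 point(s)
  x = 13: RHS = 12, y in [9, 14]  -> 2 point(s)
  x = 14: RHS = 13, y in [6, 17]  -> 2 point(s)
  x = 15: RHS = 6, y in [11, 12]  -> 2 point(s)
  x = 19: RHS = 18, y in [8, 15]  -> 2 point(s)
Affine points: 20. Add the point at infinity: total = 21.

#E(F_23) = 21


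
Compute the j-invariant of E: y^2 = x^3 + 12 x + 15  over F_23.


Delta = -16(4 a^3 + 27 b^2) mod 23 = 13
-1728 * (4 a)^3 = -1728 * (4*12)^3 mod 23 = 22
j = 22 * 13^(-1) mod 23 = 7

j = 7 (mod 23)


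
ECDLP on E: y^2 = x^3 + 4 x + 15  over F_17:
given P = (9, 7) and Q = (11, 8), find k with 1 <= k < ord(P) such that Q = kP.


Enumerate multiples of P until we hit Q = (11, 8):
  1P = (9, 7)
  2P = (8, 7)
  3P = (0, 10)
  4P = (10, 16)
  5P = (11, 9)
  6P = (15, 4)
  7P = (6, 0)
  8P = (15, 13)
  9P = (11, 8)
Match found at i = 9.

k = 9


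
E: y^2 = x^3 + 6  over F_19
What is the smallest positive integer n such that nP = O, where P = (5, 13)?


Compute successive multiples of P until we hit O:
  1P = (5, 13)
  2P = (16, 13)
  3P = (17, 6)
  4P = (17, 13)
  5P = (16, 6)
  6P = (5, 6)
  7P = O

ord(P) = 7


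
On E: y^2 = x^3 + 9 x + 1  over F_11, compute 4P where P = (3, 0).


k = 4 = 100_2 (binary, LSB first: 001)
Double-and-add from P = (3, 0):
  bit 0 = 0: acc unchanged = O
  bit 1 = 0: acc unchanged = O
  bit 2 = 1: acc = O + O = O

4P = O


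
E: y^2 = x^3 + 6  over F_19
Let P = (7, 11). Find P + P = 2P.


Doubling: s = (3 x1^2 + a) / (2 y1)
s = (3*7^2 + 0) / (2*11) mod 19 = 11
x3 = s^2 - 2 x1 mod 19 = 11^2 - 2*7 = 12
y3 = s (x1 - x3) - y1 mod 19 = 11 * (7 - 12) - 11 = 10

2P = (12, 10)


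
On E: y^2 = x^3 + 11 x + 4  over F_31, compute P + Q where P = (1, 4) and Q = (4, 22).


P != Q, so use the chord formula.
s = (y2 - y1) / (x2 - x1) = (18) / (3) mod 31 = 6
x3 = s^2 - x1 - x2 mod 31 = 6^2 - 1 - 4 = 0
y3 = s (x1 - x3) - y1 mod 31 = 6 * (1 - 0) - 4 = 2

P + Q = (0, 2)


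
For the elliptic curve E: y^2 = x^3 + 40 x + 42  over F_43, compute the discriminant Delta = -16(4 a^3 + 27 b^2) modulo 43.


4 a^3 + 27 b^2 = 4*40^3 + 27*42^2 = 256000 + 47628 = 303628
Delta = -16 * (303628) = -4858048
Delta mod 43 = 6

Delta = 6 (mod 43)


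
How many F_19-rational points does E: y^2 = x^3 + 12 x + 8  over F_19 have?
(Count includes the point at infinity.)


For each x in F_19, count y with y^2 = x^3 + 12 x + 8 mod 19:
  x = 4: RHS = 6, y in [5, 14]  -> 2 point(s)
  x = 6: RHS = 11, y in [7, 12]  -> 2 point(s)
  x = 7: RHS = 17, y in [6, 13]  -> 2 point(s)
  x = 9: RHS = 9, y in [3, 16]  -> 2 point(s)
  x = 10: RHS = 7, y in [8, 11]  -> 2 point(s)
  x = 13: RHS = 5, y in [9, 10]  -> 2 point(s)
Affine points: 12. Add the point at infinity: total = 13.

#E(F_19) = 13


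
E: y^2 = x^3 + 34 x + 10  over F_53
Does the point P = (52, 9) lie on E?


Check whether y^2 = x^3 + 34 x + 10 (mod 53) for (x, y) = (52, 9).
LHS: y^2 = 9^2 mod 53 = 28
RHS: x^3 + 34 x + 10 = 52^3 + 34*52 + 10 mod 53 = 28
LHS = RHS

Yes, on the curve


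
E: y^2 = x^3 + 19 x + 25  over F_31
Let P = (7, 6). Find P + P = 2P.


Doubling: s = (3 x1^2 + a) / (2 y1)
s = (3*7^2 + 19) / (2*6) mod 31 = 19
x3 = s^2 - 2 x1 mod 31 = 19^2 - 2*7 = 6
y3 = s (x1 - x3) - y1 mod 31 = 19 * (7 - 6) - 6 = 13

2P = (6, 13)


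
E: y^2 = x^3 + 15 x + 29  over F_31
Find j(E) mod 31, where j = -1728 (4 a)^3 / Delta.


Delta = -16(4 a^3 + 27 b^2) mod 31 = 16
-1728 * (4 a)^3 = -1728 * (4*15)^3 mod 31 = 29
j = 29 * 16^(-1) mod 31 = 27

j = 27 (mod 31)


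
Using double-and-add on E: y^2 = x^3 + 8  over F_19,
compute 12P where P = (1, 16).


k = 12 = 1100_2 (binary, LSB first: 0011)
Double-and-add from P = (1, 16):
  bit 0 = 0: acc unchanged = O
  bit 1 = 0: acc unchanged = O
  bit 2 = 1: acc = O + (14, 4) = (14, 4)
  bit 3 = 1: acc = (14, 4) + (2, 4) = (3, 15)

12P = (3, 15)


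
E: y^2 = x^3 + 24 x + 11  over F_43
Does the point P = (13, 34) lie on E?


Check whether y^2 = x^3 + 24 x + 11 (mod 43) for (x, y) = (13, 34).
LHS: y^2 = 34^2 mod 43 = 38
RHS: x^3 + 24 x + 11 = 13^3 + 24*13 + 11 mod 43 = 26
LHS != RHS

No, not on the curve


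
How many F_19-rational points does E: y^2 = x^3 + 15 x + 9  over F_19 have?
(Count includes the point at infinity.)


For each x in F_19, count y with y^2 = x^3 + 15 x + 9 mod 19:
  x = 0: RHS = 9, y in [3, 16]  -> 2 point(s)
  x = 1: RHS = 6, y in [5, 14]  -> 2 point(s)
  x = 2: RHS = 9, y in [3, 16]  -> 2 point(s)
  x = 3: RHS = 5, y in [9, 10]  -> 2 point(s)
  x = 4: RHS = 0, y in [0]  -> 1 point(s)
  x = 5: RHS = 0, y in [0]  -> 1 point(s)
  x = 6: RHS = 11, y in [7, 12]  -> 2 point(s)
  x = 7: RHS = 1, y in [1, 18]  -> 2 point(s)
  x = 10: RHS = 0, y in [0]  -> 1 point(s)
  x = 11: RHS = 4, y in [2, 17]  -> 2 point(s)
  x = 12: RHS = 17, y in [6, 13]  -> 2 point(s)
  x = 13: RHS = 7, y in [8, 11]  -> 2 point(s)
  x = 17: RHS = 9, y in [3, 16]  -> 2 point(s)
Affine points: 23. Add the point at infinity: total = 24.

#E(F_19) = 24


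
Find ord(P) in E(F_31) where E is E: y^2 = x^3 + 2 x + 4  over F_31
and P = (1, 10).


Compute successive multiples of P until we hit O:
  1P = (1, 10)
  2P = (0, 29)
  3P = (19, 22)
  4P = (8, 6)
  5P = (16, 3)
  6P = (24, 9)
  7P = (22, 30)
  8P = (12, 12)
  ... (continuing to 35P)
  35P = O

ord(P) = 35


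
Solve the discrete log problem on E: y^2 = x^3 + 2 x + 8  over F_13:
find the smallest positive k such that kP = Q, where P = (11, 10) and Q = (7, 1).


Enumerate multiples of P until we hit Q = (7, 1):
  1P = (11, 10)
  2P = (8, 9)
  3P = (10, 12)
  4P = (9, 12)
  5P = (7, 12)
  6P = (5, 0)
  7P = (7, 1)
Match found at i = 7.

k = 7


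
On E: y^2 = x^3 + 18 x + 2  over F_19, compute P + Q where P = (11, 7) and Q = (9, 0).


P != Q, so use the chord formula.
s = (y2 - y1) / (x2 - x1) = (12) / (17) mod 19 = 13
x3 = s^2 - x1 - x2 mod 19 = 13^2 - 11 - 9 = 16
y3 = s (x1 - x3) - y1 mod 19 = 13 * (11 - 16) - 7 = 4

P + Q = (16, 4)


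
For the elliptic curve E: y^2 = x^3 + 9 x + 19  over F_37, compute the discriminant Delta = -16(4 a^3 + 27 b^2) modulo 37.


4 a^3 + 27 b^2 = 4*9^3 + 27*19^2 = 2916 + 9747 = 12663
Delta = -16 * (12663) = -202608
Delta mod 37 = 4

Delta = 4 (mod 37)


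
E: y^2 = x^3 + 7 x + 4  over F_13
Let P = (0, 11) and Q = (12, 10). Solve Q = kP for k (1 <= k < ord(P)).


Enumerate multiples of P until we hit Q = (12, 10):
  1P = (0, 11)
  2P = (12, 10)
Match found at i = 2.

k = 2


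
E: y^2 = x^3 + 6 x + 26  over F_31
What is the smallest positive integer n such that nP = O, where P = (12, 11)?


Compute successive multiples of P until we hit O:
  1P = (12, 11)
  2P = (16, 8)
  3P = (21, 19)
  4P = (3, 28)
  5P = (10, 30)
  6P = (14, 8)
  7P = (15, 9)
  8P = (1, 23)
  ... (continuing to 17P)
  17P = O

ord(P) = 17


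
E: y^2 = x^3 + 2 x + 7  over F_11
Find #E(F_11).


For each x in F_11, count y with y^2 = x^3 + 2 x + 7 mod 11:
  x = 6: RHS = 4, y in [2, 9]  -> 2 point(s)
  x = 7: RHS = 1, y in [1, 10]  -> 2 point(s)
  x = 10: RHS = 4, y in [2, 9]  -> 2 point(s)
Affine points: 6. Add the point at infinity: total = 7.

#E(F_11) = 7


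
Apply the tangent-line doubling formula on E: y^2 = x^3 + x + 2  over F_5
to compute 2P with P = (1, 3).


Doubling: s = (3 x1^2 + a) / (2 y1)
s = (3*1^2 + 1) / (2*3) mod 5 = 4
x3 = s^2 - 2 x1 mod 5 = 4^2 - 2*1 = 4
y3 = s (x1 - x3) - y1 mod 5 = 4 * (1 - 4) - 3 = 0

2P = (4, 0)


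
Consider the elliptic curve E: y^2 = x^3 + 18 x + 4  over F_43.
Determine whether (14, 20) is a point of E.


Check whether y^2 = x^3 + 18 x + 4 (mod 43) for (x, y) = (14, 20).
LHS: y^2 = 20^2 mod 43 = 13
RHS: x^3 + 18 x + 4 = 14^3 + 18*14 + 4 mod 43 = 33
LHS != RHS

No, not on the curve


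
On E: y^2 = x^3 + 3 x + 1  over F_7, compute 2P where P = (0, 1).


k = 2 = 10_2 (binary, LSB first: 01)
Double-and-add from P = (0, 1):
  bit 0 = 0: acc unchanged = O
  bit 1 = 1: acc = O + (4, 0) = (4, 0)

2P = (4, 0)


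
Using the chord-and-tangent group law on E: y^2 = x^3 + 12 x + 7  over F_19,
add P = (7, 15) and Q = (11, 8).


P != Q, so use the chord formula.
s = (y2 - y1) / (x2 - x1) = (12) / (4) mod 19 = 3
x3 = s^2 - x1 - x2 mod 19 = 3^2 - 7 - 11 = 10
y3 = s (x1 - x3) - y1 mod 19 = 3 * (7 - 10) - 15 = 14

P + Q = (10, 14)


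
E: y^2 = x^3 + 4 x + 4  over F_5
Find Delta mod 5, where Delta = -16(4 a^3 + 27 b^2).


4 a^3 + 27 b^2 = 4*4^3 + 27*4^2 = 256 + 432 = 688
Delta = -16 * (688) = -11008
Delta mod 5 = 2

Delta = 2 (mod 5)


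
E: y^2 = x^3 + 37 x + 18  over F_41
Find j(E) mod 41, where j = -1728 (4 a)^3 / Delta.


Delta = -16(4 a^3 + 27 b^2) mod 41 = 2
-1728 * (4 a)^3 = -1728 * (4*37)^3 mod 41 = 17
j = 17 * 2^(-1) mod 41 = 29

j = 29 (mod 41)


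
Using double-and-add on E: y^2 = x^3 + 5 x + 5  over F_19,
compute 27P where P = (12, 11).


k = 27 = 11011_2 (binary, LSB first: 11011)
Double-and-add from P = (12, 11):
  bit 0 = 1: acc = O + (12, 11) = (12, 11)
  bit 1 = 1: acc = (12, 11) + (14, 8) = (0, 9)
  bit 2 = 0: acc unchanged = (0, 9)
  bit 3 = 1: acc = (0, 9) + (15, 15) = (11, 17)
  bit 4 = 1: acc = (11, 17) + (13, 5) = (12, 8)

27P = (12, 8)


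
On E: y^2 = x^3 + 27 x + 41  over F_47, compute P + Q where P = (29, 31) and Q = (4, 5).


P != Q, so use the chord formula.
s = (y2 - y1) / (x2 - x1) = (21) / (22) mod 47 = 33
x3 = s^2 - x1 - x2 mod 47 = 33^2 - 29 - 4 = 22
y3 = s (x1 - x3) - y1 mod 47 = 33 * (29 - 22) - 31 = 12

P + Q = (22, 12)
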